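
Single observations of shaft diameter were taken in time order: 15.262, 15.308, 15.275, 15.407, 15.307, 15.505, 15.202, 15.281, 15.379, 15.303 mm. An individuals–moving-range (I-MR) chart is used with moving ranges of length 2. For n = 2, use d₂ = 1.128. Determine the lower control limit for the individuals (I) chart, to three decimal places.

X̄ = (15.262 + 15.308 + 15.275 + 15.407 + 15.307 + 15.505 + 15.202 + 15.281 + 15.379 + 15.303) / 10 = 15.3229
Moving ranges: 0.046, 0.033, 0.132, 0.100, 0.198, 0.303, 0.079, 0.098, 0.076; M̄R̄ = 1.0650 / 9 = 0.1183
LCL = X̄ − 3·M̄R̄/d₂ = 15.3229 − 3 × 0.1183 / 1.128 = 15.0082

15.008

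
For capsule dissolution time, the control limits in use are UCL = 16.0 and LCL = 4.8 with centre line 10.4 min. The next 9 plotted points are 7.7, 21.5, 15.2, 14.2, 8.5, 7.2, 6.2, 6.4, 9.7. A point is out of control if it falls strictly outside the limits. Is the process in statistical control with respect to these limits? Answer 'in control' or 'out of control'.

out of control

Compare each point to [4.8, 16.0]: sample 2 = 21.5 > UCL.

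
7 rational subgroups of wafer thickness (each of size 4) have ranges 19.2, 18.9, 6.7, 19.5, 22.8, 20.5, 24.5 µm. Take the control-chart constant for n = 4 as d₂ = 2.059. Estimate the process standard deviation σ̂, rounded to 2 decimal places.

R̄ = (19.2 + 18.9 + 6.7 + 19.5 + 22.8 + 20.5 + 24.5) / 7 = 18.8714
σ̂ = R̄ / d₂ = 18.8714 / 2.059 = 9.1653

9.17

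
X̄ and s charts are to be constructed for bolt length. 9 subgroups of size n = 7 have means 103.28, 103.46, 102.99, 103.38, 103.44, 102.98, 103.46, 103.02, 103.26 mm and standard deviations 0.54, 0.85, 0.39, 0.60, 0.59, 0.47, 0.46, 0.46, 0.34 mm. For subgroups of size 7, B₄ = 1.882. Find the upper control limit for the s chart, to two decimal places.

0.98

s̄ = (0.54 + 0.85 + 0.39 + 0.60 + 0.59 + 0.47 + 0.46 + 0.46 + 0.34) / 9 = 0.5222
UCL_s = B₄·s̄ = 1.882 × 0.5222 = 0.9828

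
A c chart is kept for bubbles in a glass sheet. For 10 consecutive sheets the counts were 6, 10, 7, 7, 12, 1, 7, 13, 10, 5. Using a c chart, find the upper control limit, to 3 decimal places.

c̄ = (6 + 10 + 7 + 7 + 12 + 1 + 7 + 13 + 10 + 5) / 10 = 78 / 10 = 7.8000
UCL = c̄ + 3√c̄ = 7.8000 + 3 × √7.8000 = 7.8000 + 3 × 2.7928 = 16.1785

16.179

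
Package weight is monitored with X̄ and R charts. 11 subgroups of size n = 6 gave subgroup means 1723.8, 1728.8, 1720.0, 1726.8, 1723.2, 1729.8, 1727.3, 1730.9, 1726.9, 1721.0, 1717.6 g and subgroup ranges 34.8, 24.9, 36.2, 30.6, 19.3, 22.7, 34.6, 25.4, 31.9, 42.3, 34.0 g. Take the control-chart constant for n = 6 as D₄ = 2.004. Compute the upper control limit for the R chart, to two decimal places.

61.34

R̄ = (34.8 + 24.9 + 36.2 + 30.6 + 19.3 + 22.7 + 34.6 + 25.4 + 31.9 + 42.3 + 34.0) / 11 = 336.7000 / 11 = 30.6091
UCL_R = D₄·R̄ = 2.004 × 30.6091 = 61.3406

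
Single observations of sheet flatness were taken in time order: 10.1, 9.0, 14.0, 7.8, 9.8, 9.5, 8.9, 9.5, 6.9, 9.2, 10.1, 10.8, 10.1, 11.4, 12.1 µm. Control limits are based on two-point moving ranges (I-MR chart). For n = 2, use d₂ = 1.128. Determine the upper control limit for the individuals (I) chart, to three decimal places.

14.696

X̄ = (10.1 + 9.0 + 14.0 + 7.8 + 9.8 + 9.5 + 8.9 + 9.5 + 6.9 + 9.2 + 10.1 + 10.8 + 10.1 + 11.4 + 12.1) / 15 = 9.9467
Moving ranges: 1.1, 5.0, 6.2, 2.0, 0.3, 0.6, 0.6, 2.6, 2.3, 0.9, 0.7, 0.7, 1.3, 0.7; M̄R̄ = 25.0000 / 14 = 1.7857
UCL = X̄ + 3·M̄R̄/d₂ = 9.9467 + 3 × 1.7857 / 1.128 = 14.6959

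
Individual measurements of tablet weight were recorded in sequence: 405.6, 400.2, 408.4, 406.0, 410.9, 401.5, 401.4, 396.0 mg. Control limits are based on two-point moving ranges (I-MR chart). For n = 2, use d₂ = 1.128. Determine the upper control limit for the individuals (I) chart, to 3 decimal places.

417.352

X̄ = (405.6 + 400.2 + 408.4 + 406.0 + 410.9 + 401.5 + 401.4 + 396.0) / 8 = 403.7500
Moving ranges: 5.4, 8.2, 2.4, 4.9, 9.4, 0.1, 5.4; M̄R̄ = 35.8000 / 7 = 5.1143
UCL = X̄ + 3·M̄R̄/d₂ = 403.7500 + 3 × 5.1143 / 1.128 = 417.3518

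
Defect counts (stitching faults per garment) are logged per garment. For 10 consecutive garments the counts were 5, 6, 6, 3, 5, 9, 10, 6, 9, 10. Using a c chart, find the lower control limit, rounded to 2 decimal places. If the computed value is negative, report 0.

c̄ = (5 + 6 + 6 + 3 + 5 + 9 + 10 + 6 + 9 + 10) / 10 = 69 / 10 = 6.9000
LCL = c̄ − 3√c̄ = 6.9000 − 3 × 2.6268 = -0.9804 → 0 (cannot be negative)

0.00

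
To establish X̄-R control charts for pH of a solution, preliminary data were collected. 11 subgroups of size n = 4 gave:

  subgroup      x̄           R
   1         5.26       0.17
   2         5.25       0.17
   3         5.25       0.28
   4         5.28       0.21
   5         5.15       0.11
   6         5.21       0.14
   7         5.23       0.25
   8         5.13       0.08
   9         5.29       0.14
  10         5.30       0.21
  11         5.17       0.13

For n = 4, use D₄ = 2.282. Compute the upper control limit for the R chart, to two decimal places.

0.39

R̄ = (0.17 + 0.17 + 0.28 + 0.21 + 0.11 + 0.14 + 0.25 + 0.08 + 0.14 + 0.21 + 0.13) / 11 = 1.8900 / 11 = 0.1718
UCL_R = D₄·R̄ = 2.282 × 0.1718 = 0.3921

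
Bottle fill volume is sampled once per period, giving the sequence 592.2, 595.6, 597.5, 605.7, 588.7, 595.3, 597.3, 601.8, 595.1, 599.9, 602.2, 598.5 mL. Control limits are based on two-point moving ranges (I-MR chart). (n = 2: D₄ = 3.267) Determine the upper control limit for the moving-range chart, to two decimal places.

Moving ranges: 3.4, 1.9, 8.2, 17.0, 6.6, 2.0, 4.5, 6.7, 4.8, 2.3, 3.7; M̄R̄ = 61.1000 / 11 = 5.5545
UCL_MR = D₄·M̄R̄ = 3.267 × 5.5545 = 18.1467

18.15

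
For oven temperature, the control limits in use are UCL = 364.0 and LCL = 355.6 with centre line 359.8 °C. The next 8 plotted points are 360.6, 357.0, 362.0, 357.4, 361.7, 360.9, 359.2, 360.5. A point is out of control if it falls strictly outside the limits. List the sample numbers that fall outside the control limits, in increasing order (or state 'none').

All 8 points lie within [355.6, 364.0].

none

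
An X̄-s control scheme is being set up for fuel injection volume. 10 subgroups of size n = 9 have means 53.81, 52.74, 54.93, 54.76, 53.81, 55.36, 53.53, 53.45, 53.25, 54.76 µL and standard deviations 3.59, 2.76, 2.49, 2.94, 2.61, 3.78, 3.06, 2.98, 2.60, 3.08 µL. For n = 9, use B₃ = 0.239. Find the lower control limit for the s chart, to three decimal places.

s̄ = (3.59 + 2.76 + 2.49 + 2.94 + 2.61 + 3.78 + 3.06 + 2.98 + 2.60 + 3.08) / 10 = 2.9890
LCL_s = B₃·s̄ = 0.239 × 2.9890 = 0.7144

0.714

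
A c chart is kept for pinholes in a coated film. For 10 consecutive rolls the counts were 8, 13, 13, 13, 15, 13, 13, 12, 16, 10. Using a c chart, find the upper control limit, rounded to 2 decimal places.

c̄ = (8 + 13 + 13 + 13 + 15 + 13 + 13 + 12 + 16 + 10) / 10 = 126 / 10 = 12.6000
UCL = c̄ + 3√c̄ = 12.6000 + 3 × √12.6000 = 12.6000 + 3 × 3.5496 = 23.2489

23.25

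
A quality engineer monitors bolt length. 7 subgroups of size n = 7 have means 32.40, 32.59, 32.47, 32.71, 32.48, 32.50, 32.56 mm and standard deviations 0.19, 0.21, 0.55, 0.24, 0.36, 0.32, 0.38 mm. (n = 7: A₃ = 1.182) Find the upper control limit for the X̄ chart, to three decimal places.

X̄̄ = (32.40 + 32.59 + 32.47 + 32.71 + 32.48 + 32.50 + 32.56) / 7 = 32.5300
s̄ = (0.19 + 0.21 + 0.55 + 0.24 + 0.36 + 0.32 + 0.38) / 7 = 0.3214
UCL = X̄̄ + A₃·s̄ = 32.5300 + 1.182 × 0.3214 = 32.9099

32.910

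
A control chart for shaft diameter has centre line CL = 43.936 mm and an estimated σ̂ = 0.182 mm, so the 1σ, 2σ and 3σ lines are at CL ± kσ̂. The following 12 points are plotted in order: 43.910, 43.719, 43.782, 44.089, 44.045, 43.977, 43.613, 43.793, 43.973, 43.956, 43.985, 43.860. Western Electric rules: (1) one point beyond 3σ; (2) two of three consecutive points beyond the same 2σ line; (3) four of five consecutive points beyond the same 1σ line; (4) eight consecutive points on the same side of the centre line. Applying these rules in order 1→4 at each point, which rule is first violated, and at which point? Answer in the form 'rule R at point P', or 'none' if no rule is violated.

Zone of each point (C = within 1σ̂, B = 1σ̂–2σ̂, A = 2σ̂–3σ̂, * = beyond 3σ̂; sign = side of CL): 1:-C, 2:-B, 3:-C, 4:+C, 5:+C, 6:+C, 7:-B, 8:-C, 9:+C, 10:+C, 11:+C, 12:-C
No rule fires across all 12 points.

none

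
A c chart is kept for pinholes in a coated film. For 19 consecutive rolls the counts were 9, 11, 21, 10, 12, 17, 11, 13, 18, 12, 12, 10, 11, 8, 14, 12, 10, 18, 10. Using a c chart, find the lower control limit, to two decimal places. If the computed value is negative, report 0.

1.94

c̄ = (9 + 11 + 21 + 10 + 12 + 17 + 11 + 13 + 18 + 12 + 12 + 10 + 11 + 8 + 14 + 12 + 10 + 18 + 10) / 19 = 239 / 19 = 12.5789
LCL = c̄ − 3√c̄ = 12.5789 − 3 × 3.5467 = 1.9389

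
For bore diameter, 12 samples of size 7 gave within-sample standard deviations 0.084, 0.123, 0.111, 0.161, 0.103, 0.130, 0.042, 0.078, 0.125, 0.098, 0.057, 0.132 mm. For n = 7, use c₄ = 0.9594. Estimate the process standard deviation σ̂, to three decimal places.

0.108

s̄ = (0.084 + 0.123 + 0.111 + 0.161 + 0.103 + 0.130 + 0.042 + 0.078 + 0.125 + 0.098 + 0.057 + 0.132) / 12 = 0.1037
σ̂ = s̄ / c₄ = 0.1037 / 0.9594 = 0.1081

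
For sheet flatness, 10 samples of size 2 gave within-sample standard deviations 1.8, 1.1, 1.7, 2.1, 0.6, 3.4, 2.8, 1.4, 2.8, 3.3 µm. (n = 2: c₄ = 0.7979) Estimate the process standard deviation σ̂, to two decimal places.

2.63

s̄ = (1.8 + 1.1 + 1.7 + 2.1 + 0.6 + 3.4 + 2.8 + 1.4 + 2.8 + 3.3) / 10 = 2.1000
σ̂ = s̄ / c₄ = 2.1000 / 0.7979 = 2.6319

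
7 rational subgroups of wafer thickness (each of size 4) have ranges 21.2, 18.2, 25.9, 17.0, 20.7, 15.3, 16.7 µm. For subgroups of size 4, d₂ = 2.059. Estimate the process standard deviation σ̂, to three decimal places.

9.367

R̄ = (21.2 + 18.2 + 25.9 + 17.0 + 20.7 + 15.3 + 16.7) / 7 = 19.2857
σ̂ = R̄ / d₂ = 19.2857 / 2.059 = 9.3665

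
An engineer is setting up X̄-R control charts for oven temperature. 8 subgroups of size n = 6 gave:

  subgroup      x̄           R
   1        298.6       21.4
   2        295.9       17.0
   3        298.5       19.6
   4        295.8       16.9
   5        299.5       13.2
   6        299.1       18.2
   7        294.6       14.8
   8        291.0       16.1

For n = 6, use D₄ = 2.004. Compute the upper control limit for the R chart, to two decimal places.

R̄ = (21.4 + 17.0 + 19.6 + 16.9 + 13.2 + 18.2 + 14.8 + 16.1) / 8 = 137.2000 / 8 = 17.1500
UCL_R = D₄·R̄ = 2.004 × 17.1500 = 34.3686

34.37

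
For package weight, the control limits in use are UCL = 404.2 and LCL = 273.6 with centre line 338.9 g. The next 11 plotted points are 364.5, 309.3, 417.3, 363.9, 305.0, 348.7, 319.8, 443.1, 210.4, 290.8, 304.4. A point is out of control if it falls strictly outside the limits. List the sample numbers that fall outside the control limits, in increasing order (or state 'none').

Compare each point to [273.6, 404.2]: sample 3 = 417.3 > UCL; sample 8 = 443.1 > UCL; sample 9 = 210.4 < LCL.

3, 8, 9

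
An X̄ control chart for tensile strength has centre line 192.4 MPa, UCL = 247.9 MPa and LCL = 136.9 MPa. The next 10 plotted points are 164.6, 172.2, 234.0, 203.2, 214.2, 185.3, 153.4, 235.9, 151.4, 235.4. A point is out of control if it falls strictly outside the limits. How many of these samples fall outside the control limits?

0

All 10 points lie within [136.9, 247.9].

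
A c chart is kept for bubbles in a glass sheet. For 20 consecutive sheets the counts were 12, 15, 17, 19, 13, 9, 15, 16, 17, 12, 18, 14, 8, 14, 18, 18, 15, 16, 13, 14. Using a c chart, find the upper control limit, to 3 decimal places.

26.133

c̄ = (12 + 15 + 17 + 19 + 13 + 9 + 15 + 16 + 17 + 12 + 18 + 14 + 8 + 14 + 18 + 18 + 15 + 16 + 13 + 14) / 20 = 293 / 20 = 14.6500
UCL = c̄ + 3√c̄ = 14.6500 + 3 × √14.6500 = 14.6500 + 3 × 3.8275 = 26.1326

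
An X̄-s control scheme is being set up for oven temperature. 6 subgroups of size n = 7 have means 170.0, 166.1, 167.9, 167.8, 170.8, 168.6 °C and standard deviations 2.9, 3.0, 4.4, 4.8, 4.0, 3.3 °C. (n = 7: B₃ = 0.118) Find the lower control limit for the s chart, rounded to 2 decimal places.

s̄ = (2.9 + 3.0 + 4.4 + 4.8 + 4.0 + 3.3) / 6 = 3.7333
LCL_s = B₃·s̄ = 0.118 × 3.7333 = 0.4405

0.44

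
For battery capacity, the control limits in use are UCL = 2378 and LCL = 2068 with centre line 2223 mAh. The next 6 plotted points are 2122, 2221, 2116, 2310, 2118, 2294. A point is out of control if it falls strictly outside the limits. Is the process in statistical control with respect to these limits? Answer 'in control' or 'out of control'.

All 6 points lie within [2068, 2378].

in control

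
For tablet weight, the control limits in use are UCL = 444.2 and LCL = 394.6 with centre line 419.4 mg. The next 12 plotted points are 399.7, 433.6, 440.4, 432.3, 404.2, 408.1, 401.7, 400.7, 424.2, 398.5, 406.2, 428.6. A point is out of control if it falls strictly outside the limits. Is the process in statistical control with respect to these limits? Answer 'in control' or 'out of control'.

in control

All 12 points lie within [394.6, 444.2].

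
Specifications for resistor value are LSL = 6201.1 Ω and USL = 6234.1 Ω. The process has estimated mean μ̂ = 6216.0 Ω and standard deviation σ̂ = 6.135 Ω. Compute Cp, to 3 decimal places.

Cp = (USL − LSL) / (6σ̂) = (6234.1 − 6201.1) / (6 × 6.135) = 33.0000 / 36.8100 = 0.8965

0.896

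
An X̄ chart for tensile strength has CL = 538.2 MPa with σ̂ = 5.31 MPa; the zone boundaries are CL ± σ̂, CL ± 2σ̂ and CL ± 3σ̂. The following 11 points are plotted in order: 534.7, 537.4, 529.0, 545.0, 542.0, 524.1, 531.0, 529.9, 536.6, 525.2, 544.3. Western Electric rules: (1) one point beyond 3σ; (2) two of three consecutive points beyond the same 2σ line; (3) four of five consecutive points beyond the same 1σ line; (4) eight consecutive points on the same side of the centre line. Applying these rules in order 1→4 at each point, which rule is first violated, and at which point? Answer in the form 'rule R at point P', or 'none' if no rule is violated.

Zone of each point (C = within 1σ̂, B = 1σ̂–2σ̂, A = 2σ̂–3σ̂, * = beyond 3σ̂; sign = side of CL): 1:-C, 2:-C, 3:-B, 4:+B, 5:+C, 6:-A, 7:-B, 8:-B, 9:-C, 10:-A, 11:+B
Rule 3 (four of five consecutive points beyond the same 1σ limit) is satisfied at point 10.

rule 3 at point 10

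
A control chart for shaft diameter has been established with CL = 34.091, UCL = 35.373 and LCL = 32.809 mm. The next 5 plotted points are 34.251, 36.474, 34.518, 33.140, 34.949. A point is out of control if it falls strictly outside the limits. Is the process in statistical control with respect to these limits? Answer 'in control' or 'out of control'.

Compare each point to [32.809, 35.373]: sample 2 = 36.474 > UCL.

out of control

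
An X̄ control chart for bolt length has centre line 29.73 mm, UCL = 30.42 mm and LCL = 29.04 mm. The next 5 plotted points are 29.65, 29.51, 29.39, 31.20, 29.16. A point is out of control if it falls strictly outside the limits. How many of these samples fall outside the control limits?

1

Compare each point to [29.04, 30.42]: sample 4 = 31.20 > UCL.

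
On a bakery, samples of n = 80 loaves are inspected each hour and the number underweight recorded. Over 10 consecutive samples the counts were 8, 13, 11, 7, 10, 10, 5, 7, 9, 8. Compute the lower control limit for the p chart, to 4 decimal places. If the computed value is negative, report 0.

p̄ = Σdᵢ / (k·n) = 88 / (10 × 80) = 0.11000
LCL = p̄ − 3·√(p̄(1−p̄)/n) = 0.11000 − 3 × 0.03498 = 0.00505

0.0051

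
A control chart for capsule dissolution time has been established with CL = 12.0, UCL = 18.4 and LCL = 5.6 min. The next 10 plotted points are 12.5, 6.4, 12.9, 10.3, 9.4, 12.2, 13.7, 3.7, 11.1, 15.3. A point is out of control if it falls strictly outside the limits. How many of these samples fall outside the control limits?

Compare each point to [5.6, 18.4]: sample 8 = 3.7 < LCL.

1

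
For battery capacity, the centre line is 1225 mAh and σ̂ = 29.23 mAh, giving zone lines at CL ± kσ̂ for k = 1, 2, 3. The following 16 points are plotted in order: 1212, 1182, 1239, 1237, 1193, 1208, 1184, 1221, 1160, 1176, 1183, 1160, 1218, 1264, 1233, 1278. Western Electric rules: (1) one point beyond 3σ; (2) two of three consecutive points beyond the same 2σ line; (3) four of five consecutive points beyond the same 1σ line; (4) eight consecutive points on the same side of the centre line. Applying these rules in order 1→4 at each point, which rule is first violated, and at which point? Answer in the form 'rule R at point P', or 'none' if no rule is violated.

rule 3 at point 11

Zone of each point (C = within 1σ̂, B = 1σ̂–2σ̂, A = 2σ̂–3σ̂, * = beyond 3σ̂; sign = side of CL): 1:-C, 2:-B, 3:+C, 4:+C, 5:-B, 6:-C, 7:-B, 8:-C, 9:-A, 10:-B, 11:-B, 12:-A, 13:-C, 14:+B, 15:+C, 16:+B
Rule 3 (four of five consecutive points beyond the same 1σ limit) is satisfied at point 11.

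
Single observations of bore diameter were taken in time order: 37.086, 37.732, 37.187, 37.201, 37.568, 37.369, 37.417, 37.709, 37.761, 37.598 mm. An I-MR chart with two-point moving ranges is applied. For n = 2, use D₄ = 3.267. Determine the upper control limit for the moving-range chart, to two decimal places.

0.84

Moving ranges: 0.646, 0.545, 0.014, 0.367, 0.199, 0.048, 0.292, 0.052, 0.163; M̄R̄ = 2.3260 / 9 = 0.2584
UCL_MR = D₄·M̄R̄ = 3.267 × 0.2584 = 0.8443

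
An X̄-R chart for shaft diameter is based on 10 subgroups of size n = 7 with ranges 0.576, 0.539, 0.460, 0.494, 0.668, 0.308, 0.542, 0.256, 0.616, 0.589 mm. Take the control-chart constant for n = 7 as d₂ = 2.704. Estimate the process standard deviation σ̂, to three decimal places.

R̄ = (0.576 + 0.539 + 0.460 + 0.494 + 0.668 + 0.308 + 0.542 + 0.256 + 0.616 + 0.589) / 10 = 0.5048
σ̂ = R̄ / d₂ = 0.5048 / 2.704 = 0.1867

0.187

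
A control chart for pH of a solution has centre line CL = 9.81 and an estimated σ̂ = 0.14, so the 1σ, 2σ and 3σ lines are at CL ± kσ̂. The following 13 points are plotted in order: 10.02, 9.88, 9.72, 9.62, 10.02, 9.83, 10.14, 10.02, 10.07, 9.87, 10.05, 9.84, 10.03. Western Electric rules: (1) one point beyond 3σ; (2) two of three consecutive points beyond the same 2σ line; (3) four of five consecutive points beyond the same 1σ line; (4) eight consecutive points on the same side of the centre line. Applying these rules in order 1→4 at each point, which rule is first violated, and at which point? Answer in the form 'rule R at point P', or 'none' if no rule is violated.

Zone of each point (C = within 1σ̂, B = 1σ̂–2σ̂, A = 2σ̂–3σ̂, * = beyond 3σ̂; sign = side of CL): 1:+B, 2:+C, 3:-C, 4:-B, 5:+B, 6:+C, 7:+A, 8:+B, 9:+B, 10:+C, 11:+B, 12:+C, 13:+B
Rule 3 (four of five consecutive points beyond the same 1σ limit) is satisfied at point 9.

rule 3 at point 9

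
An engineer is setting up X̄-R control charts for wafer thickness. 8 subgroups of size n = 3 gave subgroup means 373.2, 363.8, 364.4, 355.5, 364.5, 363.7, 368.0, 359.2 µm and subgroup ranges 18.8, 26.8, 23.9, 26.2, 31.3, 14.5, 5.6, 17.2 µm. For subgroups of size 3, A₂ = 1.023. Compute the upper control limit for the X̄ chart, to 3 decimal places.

X̄̄ = (373.2 + 363.8 + 364.4 + 355.5 + 364.5 + 363.7 + 368.0 + 359.2) / 8 = 2912.3000 / 8 = 364.0375
R̄ = (18.8 + 26.8 + 23.9 + 26.2 + 31.3 + 14.5 + 5.6 + 17.2) / 8 = 164.3000 / 8 = 20.5375
UCL = X̄̄ + A₂·R̄ = 364.0375 + 1.023 × 20.5375 = 385.0474

385.047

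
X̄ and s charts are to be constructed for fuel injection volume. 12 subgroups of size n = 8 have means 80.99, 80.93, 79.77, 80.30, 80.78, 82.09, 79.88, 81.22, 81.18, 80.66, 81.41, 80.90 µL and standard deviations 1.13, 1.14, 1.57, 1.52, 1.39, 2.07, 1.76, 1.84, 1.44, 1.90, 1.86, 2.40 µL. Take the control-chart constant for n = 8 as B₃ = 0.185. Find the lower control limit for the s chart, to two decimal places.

s̄ = (1.13 + 1.14 + 1.57 + 1.52 + 1.39 + 2.07 + 1.76 + 1.84 + 1.44 + 1.90 + 1.86 + 2.40) / 12 = 1.6683
LCL_s = B₃·s̄ = 0.185 × 1.6683 = 0.3086

0.31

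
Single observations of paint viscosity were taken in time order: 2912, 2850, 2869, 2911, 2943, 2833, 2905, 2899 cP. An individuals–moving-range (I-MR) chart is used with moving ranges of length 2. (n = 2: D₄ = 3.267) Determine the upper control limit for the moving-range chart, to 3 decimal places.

160.083

Moving ranges: 62, 19, 42, 32, 110, 72, 6; M̄R̄ = 343.0000 / 7 = 49.0000
UCL_MR = D₄·M̄R̄ = 3.267 × 49.0000 = 160.0830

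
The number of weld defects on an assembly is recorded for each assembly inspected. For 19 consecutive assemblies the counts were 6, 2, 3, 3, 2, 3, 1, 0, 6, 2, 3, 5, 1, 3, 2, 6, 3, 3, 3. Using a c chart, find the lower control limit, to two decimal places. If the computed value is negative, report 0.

0.00

c̄ = (6 + 2 + 3 + 3 + 2 + 3 + 1 + 0 + 6 + 2 + 3 + 5 + 1 + 3 + 2 + 6 + 3 + 3 + 3) / 19 = 57 / 19 = 3.0000
LCL = c̄ − 3√c̄ = 3.0000 − 3 × 1.7321 = -2.1962 → 0 (cannot be negative)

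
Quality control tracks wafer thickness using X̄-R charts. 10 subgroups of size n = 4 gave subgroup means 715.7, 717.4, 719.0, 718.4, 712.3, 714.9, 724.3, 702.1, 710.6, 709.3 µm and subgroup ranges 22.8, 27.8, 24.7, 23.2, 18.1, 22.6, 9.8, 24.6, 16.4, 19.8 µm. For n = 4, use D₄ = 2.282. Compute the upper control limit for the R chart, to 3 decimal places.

R̄ = (22.8 + 27.8 + 24.7 + 23.2 + 18.1 + 22.6 + 9.8 + 24.6 + 16.4 + 19.8) / 10 = 209.8000 / 10 = 20.9800
UCL_R = D₄·R̄ = 2.282 × 20.9800 = 47.8764

47.876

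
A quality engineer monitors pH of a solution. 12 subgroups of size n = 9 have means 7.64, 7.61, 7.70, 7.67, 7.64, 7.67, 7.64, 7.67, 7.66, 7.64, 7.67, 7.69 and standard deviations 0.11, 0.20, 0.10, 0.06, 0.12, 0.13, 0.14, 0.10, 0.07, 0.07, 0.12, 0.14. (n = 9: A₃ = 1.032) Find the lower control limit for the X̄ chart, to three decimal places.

X̄̄ = (7.64 + 7.61 + 7.70 + 7.67 + 7.64 + 7.67 + 7.64 + 7.67 + 7.66 + 7.64 + 7.67 + 7.69) / 12 = 7.6583
s̄ = (0.11 + 0.20 + 0.10 + 0.06 + 0.12 + 0.13 + 0.14 + 0.10 + 0.07 + 0.07 + 0.12 + 0.14) / 12 = 0.1133
LCL = X̄̄ − A₃·s̄ = 7.6583 − 1.032 × 0.1133 = 7.5414

7.541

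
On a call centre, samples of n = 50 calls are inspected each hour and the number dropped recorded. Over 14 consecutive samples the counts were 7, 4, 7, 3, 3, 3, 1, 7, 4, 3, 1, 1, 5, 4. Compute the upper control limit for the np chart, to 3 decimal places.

p̄ = Σdᵢ / (k·n) = 53 / (14 × 50) = 0.07571
UCL = np̄ + 3·√(np̄(1−p̄)) = 3.7857 + 3 × √(3.7857×0.92429) = 3.7857 + 3 × 1.8706 = 9.3975

9.397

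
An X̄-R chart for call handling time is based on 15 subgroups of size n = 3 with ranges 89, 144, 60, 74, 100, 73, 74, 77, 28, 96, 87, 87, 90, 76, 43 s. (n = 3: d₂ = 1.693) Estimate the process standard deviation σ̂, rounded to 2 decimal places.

R̄ = (89 + 144 + 60 + 74 + 100 + 73 + 74 + 77 + 28 + 96 + 87 + 87 + 90 + 76 + 43) / 15 = 79.8667
σ̂ = R̄ / d₂ = 79.8667 / 1.693 = 47.1746

47.17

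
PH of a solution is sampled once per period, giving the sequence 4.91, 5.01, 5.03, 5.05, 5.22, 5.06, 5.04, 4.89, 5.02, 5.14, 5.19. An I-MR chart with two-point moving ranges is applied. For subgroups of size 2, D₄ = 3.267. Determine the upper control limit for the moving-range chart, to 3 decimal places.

0.307

Moving ranges: 0.10, 0.02, 0.02, 0.17, 0.16, 0.02, 0.15, 0.13, 0.12, 0.05; M̄R̄ = 0.9400 / 10 = 0.0940
UCL_MR = D₄·M̄R̄ = 3.267 × 0.0940 = 0.3071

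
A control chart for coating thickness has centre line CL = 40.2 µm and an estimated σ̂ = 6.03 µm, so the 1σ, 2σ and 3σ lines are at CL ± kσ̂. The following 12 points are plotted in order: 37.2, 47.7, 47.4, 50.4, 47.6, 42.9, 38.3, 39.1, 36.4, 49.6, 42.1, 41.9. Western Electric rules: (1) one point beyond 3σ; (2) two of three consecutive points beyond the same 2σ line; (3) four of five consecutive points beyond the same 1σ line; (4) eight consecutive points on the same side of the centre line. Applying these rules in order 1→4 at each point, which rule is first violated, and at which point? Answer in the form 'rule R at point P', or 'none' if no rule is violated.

rule 3 at point 5

Zone of each point (C = within 1σ̂, B = 1σ̂–2σ̂, A = 2σ̂–3σ̂, * = beyond 3σ̂; sign = side of CL): 1:-C, 2:+B, 3:+B, 4:+B, 5:+B, 6:+C, 7:-C, 8:-C, 9:-C, 10:+B, 11:+C, 12:+C
Rule 3 (four of five consecutive points beyond the same 1σ limit) is satisfied at point 5.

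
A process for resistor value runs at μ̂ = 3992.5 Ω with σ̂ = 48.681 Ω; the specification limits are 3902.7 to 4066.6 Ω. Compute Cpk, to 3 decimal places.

Cpu = (USL − μ̂) / (3σ̂) = (4066.6 − 3992.5) / (3 × 48.681) = 0.5074; Cpl = (μ̂ − LSL) / (3σ̂) = (3992.5 − 3902.7) / (3 × 48.681) = 0.6149; Cpk = min(Cpu, Cpl) = 0.5074

0.507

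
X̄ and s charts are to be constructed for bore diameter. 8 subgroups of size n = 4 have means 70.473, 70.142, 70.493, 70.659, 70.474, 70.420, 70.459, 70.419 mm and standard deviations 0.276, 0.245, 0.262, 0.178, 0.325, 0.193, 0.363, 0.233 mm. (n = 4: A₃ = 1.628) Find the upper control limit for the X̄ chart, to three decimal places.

X̄̄ = (70.473 + 70.142 + 70.493 + 70.659 + 70.474 + 70.420 + 70.459 + 70.419) / 8 = 70.4424
s̄ = (0.276 + 0.245 + 0.262 + 0.178 + 0.325 + 0.193 + 0.363 + 0.233) / 8 = 0.2594
UCL = X̄̄ + A₃·s̄ = 70.4424 + 1.628 × 0.2594 = 70.8646

70.865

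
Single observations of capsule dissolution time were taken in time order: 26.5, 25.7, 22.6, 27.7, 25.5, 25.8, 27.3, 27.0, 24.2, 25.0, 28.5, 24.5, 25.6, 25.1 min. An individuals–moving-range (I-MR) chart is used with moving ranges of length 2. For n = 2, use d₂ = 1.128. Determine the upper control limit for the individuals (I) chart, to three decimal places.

X̄ = (26.5 + 25.7 + 22.6 + 27.7 + 25.5 + 25.8 + 27.3 + 27.0 + 24.2 + 25.0 + 28.5 + 24.5 + 25.6 + 25.1) / 14 = 25.7857
Moving ranges: 0.8, 3.1, 5.1, 2.2, 0.3, 1.5, 0.3, 2.8, 0.8, 3.5, 4.0, 1.1, 0.5; M̄R̄ = 26.0000 / 13 = 2.0000
UCL = X̄ + 3·M̄R̄/d₂ = 25.7857 + 3 × 2.0000 / 1.128 = 31.1049

31.105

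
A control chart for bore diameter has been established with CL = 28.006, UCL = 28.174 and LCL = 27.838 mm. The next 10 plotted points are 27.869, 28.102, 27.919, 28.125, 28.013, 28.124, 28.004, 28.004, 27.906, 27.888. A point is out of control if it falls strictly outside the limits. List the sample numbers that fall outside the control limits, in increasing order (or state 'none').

All 10 points lie within [27.838, 28.174].

none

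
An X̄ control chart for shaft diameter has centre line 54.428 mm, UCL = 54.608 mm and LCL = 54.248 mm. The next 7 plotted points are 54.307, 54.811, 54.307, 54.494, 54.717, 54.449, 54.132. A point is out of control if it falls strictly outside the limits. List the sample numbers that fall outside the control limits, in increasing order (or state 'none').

Compare each point to [54.248, 54.608]: sample 2 = 54.811 > UCL; sample 5 = 54.717 > UCL; sample 7 = 54.132 < LCL.

2, 5, 7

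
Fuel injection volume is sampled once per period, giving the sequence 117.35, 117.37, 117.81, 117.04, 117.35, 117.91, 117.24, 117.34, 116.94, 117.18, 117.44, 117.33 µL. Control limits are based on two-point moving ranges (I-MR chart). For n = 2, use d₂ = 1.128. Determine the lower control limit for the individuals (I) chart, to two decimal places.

X̄ = (117.35 + 117.37 + 117.81 + 117.04 + 117.35 + 117.91 + 117.24 + 117.34 + 116.94 + 117.18 + 117.44 + 117.33) / 12 = 117.3583
Moving ranges: 0.02, 0.44, 0.77, 0.31, 0.56, 0.67, 0.10, 0.40, 0.24, 0.26, 0.11; M̄R̄ = 3.8800 / 11 = 0.3527
LCL = X̄ − 3·M̄R̄/d₂ = 117.3583 − 3 × 0.3527 / 1.128 = 116.4202

116.42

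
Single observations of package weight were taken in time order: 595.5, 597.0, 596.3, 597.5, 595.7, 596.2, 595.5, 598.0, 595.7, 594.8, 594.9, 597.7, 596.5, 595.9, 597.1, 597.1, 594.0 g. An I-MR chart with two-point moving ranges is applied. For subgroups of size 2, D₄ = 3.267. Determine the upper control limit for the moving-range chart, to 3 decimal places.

Moving ranges: 1.5, 0.7, 1.2, 1.8, 0.5, 0.7, 2.5, 2.3, 0.9, 0.1, 2.8, 1.2, 0.6, 1.2, 0.0, 3.1; M̄R̄ = 21.1000 / 16 = 1.3187
UCL_MR = D₄·M̄R̄ = 3.267 × 1.3187 = 4.3084

4.308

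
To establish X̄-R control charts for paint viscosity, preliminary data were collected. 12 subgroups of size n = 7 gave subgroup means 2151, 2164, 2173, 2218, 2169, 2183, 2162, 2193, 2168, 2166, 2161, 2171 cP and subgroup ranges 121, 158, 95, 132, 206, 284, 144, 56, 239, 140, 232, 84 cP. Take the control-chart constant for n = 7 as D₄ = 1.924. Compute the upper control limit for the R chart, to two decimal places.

303.19

R̄ = (121 + 158 + 95 + 132 + 206 + 284 + 144 + 56 + 239 + 140 + 232 + 84) / 12 = 1891.0000 / 12 = 157.5833
UCL_R = D₄·R̄ = 1.924 × 157.5833 = 303.1903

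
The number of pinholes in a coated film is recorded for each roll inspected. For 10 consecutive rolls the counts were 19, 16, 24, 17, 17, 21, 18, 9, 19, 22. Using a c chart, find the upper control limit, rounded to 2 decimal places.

c̄ = (19 + 16 + 24 + 17 + 17 + 21 + 18 + 9 + 19 + 22) / 10 = 182 / 10 = 18.2000
UCL = c̄ + 3√c̄ = 18.2000 + 3 × √18.2000 = 18.2000 + 3 × 4.2661 = 30.9984

31.00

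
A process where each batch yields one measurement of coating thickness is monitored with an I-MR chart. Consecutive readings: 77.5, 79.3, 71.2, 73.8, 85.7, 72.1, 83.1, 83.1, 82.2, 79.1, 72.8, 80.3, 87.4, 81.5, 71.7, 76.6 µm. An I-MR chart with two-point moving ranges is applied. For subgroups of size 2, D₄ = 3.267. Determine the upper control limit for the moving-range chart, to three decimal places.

20.582

Moving ranges: 1.8, 8.1, 2.6, 11.9, 13.6, 11.0, 0.0, 0.9, 3.1, 6.3, 7.5, 7.1, 5.9, 9.8, 4.9; M̄R̄ = 94.5000 / 15 = 6.3000
UCL_MR = D₄·M̄R̄ = 3.267 × 6.3000 = 20.5821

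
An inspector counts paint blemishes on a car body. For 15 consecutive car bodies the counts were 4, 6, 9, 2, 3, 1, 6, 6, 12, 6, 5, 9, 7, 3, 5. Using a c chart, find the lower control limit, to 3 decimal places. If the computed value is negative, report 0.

0.000

c̄ = (4 + 6 + 9 + 2 + 3 + 1 + 6 + 6 + 12 + 6 + 5 + 9 + 7 + 3 + 5) / 15 = 84 / 15 = 5.6000
LCL = c̄ − 3√c̄ = 5.6000 − 3 × 2.3664 = -1.4993 → 0 (cannot be negative)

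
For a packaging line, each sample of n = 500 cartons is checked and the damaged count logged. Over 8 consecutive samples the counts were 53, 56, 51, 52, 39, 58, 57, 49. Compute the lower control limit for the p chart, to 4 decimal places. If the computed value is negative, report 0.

p̄ = Σdᵢ / (k·n) = 415 / (8 × 500) = 0.10375
LCL = p̄ − 3·√(p̄(1−p̄)/n) = 0.10375 − 3 × 0.01364 = 0.06284

0.0628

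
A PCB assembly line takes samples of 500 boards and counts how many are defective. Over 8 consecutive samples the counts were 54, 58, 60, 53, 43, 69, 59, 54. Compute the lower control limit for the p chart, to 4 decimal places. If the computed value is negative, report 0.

p̄ = Σdᵢ / (k·n) = 450 / (8 × 500) = 0.11250
LCL = p̄ − 3·√(p̄(1−p̄)/n) = 0.11250 − 3 × 0.01413 = 0.07011

0.0701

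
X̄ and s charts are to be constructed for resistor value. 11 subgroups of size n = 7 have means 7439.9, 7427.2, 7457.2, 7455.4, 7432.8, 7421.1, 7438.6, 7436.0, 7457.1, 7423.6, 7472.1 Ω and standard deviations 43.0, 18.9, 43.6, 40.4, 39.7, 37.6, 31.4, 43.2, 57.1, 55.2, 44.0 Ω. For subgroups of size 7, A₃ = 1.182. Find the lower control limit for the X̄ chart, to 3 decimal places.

7393.114

X̄̄ = (7439.9 + 7427.2 + 7457.2 + 7455.4 + 7432.8 + 7421.1 + 7438.6 + 7436.0 + 7457.1 + 7423.6 + 7472.1) / 11 = 7441.9091
s̄ = (43.0 + 18.9 + 43.6 + 40.4 + 39.7 + 37.6 + 31.4 + 43.2 + 57.1 + 55.2 + 44.0) / 11 = 41.2818
LCL = X̄̄ − A₃·s̄ = 7441.9091 − 1.182 × 41.2818 = 7393.1140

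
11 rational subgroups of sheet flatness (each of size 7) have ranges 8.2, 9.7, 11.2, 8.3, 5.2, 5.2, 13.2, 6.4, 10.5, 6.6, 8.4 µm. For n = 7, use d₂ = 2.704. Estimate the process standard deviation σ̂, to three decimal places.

3.123

R̄ = (8.2 + 9.7 + 11.2 + 8.3 + 5.2 + 5.2 + 13.2 + 6.4 + 10.5 + 6.6 + 8.4) / 11 = 8.4455
σ̂ = R̄ / d₂ = 8.4455 / 2.704 = 3.1233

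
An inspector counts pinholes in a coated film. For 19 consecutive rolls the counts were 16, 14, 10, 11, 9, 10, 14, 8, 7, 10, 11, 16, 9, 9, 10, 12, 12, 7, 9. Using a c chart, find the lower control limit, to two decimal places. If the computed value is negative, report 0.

c̄ = (16 + 14 + 10 + 11 + 9 + 10 + 14 + 8 + 7 + 10 + 11 + 16 + 9 + 9 + 10 + 12 + 12 + 7 + 9) / 19 = 204 / 19 = 10.7368
LCL = c̄ − 3√c̄ = 10.7368 − 3 × 3.2767 = 0.9067

0.91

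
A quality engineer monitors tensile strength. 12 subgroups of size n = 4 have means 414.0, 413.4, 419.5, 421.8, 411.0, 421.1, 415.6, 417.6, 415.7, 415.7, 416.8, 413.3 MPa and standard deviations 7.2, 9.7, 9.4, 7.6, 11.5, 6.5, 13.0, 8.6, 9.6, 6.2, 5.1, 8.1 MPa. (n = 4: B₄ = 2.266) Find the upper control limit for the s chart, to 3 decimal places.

19.355

s̄ = (7.2 + 9.7 + 9.4 + 7.6 + 11.5 + 6.5 + 13.0 + 8.6 + 9.6 + 6.2 + 5.1 + 8.1) / 12 = 8.5417
UCL_s = B₄·s̄ = 2.266 × 8.5417 = 19.3554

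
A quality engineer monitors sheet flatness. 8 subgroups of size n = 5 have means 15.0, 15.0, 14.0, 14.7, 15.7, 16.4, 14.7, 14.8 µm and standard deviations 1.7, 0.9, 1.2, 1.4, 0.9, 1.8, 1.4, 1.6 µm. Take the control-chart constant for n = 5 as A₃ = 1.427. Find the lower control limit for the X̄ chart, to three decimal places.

X̄̄ = (15.0 + 15.0 + 14.0 + 14.7 + 15.7 + 16.4 + 14.7 + 14.8) / 8 = 15.0375
s̄ = (1.7 + 0.9 + 1.2 + 1.4 + 0.9 + 1.8 + 1.4 + 1.6) / 8 = 1.3625
LCL = X̄̄ − A₃·s̄ = 15.0375 − 1.427 × 1.3625 = 13.0932

13.093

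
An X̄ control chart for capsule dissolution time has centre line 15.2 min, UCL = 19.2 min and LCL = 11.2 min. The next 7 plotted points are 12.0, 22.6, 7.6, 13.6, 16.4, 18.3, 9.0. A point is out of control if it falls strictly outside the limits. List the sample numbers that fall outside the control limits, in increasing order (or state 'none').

2, 3, 7

Compare each point to [11.2, 19.2]: sample 2 = 22.6 > UCL; sample 3 = 7.6 < LCL; sample 7 = 9.0 < LCL.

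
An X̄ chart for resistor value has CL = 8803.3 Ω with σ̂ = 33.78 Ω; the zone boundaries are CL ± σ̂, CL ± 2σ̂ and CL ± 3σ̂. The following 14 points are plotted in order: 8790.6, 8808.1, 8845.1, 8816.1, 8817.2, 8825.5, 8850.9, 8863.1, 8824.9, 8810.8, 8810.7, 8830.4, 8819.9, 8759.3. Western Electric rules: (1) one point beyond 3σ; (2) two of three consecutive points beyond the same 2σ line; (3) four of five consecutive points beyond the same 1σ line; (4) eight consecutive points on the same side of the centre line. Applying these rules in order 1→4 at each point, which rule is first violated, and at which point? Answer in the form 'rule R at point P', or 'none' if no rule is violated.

Zone of each point (C = within 1σ̂, B = 1σ̂–2σ̂, A = 2σ̂–3σ̂, * = beyond 3σ̂; sign = side of CL): 1:-C, 2:+C, 3:+B, 4:+C, 5:+C, 6:+C, 7:+B, 8:+B, 9:+C, 10:+C, 11:+C, 12:+C, 13:+C, 14:-B
Rule 4 (eight consecutive points on the same side of the centre line) is satisfied at point 9.

rule 4 at point 9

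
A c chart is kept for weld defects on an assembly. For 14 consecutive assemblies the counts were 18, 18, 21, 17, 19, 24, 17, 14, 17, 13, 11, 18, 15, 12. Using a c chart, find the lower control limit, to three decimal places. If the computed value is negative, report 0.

c̄ = (18 + 18 + 21 + 17 + 19 + 24 + 17 + 14 + 17 + 13 + 11 + 18 + 15 + 12) / 14 = 234 / 14 = 16.7143
LCL = c̄ − 3√c̄ = 16.7143 − 3 × 4.0883 = 4.4494

4.449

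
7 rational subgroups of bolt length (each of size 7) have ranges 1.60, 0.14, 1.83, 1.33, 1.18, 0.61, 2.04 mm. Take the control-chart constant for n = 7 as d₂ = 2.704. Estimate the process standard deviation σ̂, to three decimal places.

0.461

R̄ = (1.60 + 0.14 + 1.83 + 1.33 + 1.18 + 0.61 + 2.04) / 7 = 1.2471
σ̂ = R̄ / d₂ = 1.2471 / 2.704 = 0.4612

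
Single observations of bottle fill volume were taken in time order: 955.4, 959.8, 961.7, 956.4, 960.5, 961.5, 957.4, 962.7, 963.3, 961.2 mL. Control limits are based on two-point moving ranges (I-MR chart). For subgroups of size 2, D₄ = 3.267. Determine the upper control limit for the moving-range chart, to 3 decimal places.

Moving ranges: 4.4, 1.9, 5.3, 4.1, 1.0, 4.1, 5.3, 0.6, 2.1; M̄R̄ = 28.8000 / 9 = 3.2000
UCL_MR = D₄·M̄R̄ = 3.267 × 3.2000 = 10.4544

10.454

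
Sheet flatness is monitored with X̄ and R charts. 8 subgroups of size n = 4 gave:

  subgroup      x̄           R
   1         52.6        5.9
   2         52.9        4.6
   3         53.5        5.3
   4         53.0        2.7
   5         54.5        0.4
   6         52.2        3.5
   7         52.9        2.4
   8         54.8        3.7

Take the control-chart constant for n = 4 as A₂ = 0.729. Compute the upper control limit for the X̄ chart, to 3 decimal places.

X̄̄ = (52.6 + 52.9 + 53.5 + 53.0 + 54.5 + 52.2 + 52.9 + 54.8) / 8 = 426.4000 / 8 = 53.3000
R̄ = (5.9 + 4.6 + 5.3 + 2.7 + 0.4 + 3.5 + 2.4 + 3.7) / 8 = 28.5000 / 8 = 3.5625
UCL = X̄̄ + A₂·R̄ = 53.3000 + 0.729 × 3.5625 = 55.8971

55.897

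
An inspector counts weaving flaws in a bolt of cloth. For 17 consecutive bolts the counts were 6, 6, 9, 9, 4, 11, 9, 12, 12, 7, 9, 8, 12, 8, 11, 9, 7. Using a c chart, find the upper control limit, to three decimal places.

17.646

c̄ = (6 + 6 + 9 + 9 + 4 + 11 + 9 + 12 + 12 + 7 + 9 + 8 + 12 + 8 + 11 + 9 + 7) / 17 = 149 / 17 = 8.7647
UCL = c̄ + 3√c̄ = 8.7647 + 3 × √8.7647 = 8.7647 + 3 × 2.9605 = 17.6463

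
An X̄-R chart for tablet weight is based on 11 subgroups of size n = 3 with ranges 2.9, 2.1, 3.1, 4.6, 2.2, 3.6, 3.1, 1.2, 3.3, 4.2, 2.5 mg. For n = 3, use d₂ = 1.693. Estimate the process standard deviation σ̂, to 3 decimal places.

R̄ = (2.9 + 2.1 + 3.1 + 4.6 + 2.2 + 3.6 + 3.1 + 1.2 + 3.3 + 4.2 + 2.5) / 11 = 2.9818
σ̂ = R̄ / d₂ = 2.9818 / 1.693 = 1.7613

1.761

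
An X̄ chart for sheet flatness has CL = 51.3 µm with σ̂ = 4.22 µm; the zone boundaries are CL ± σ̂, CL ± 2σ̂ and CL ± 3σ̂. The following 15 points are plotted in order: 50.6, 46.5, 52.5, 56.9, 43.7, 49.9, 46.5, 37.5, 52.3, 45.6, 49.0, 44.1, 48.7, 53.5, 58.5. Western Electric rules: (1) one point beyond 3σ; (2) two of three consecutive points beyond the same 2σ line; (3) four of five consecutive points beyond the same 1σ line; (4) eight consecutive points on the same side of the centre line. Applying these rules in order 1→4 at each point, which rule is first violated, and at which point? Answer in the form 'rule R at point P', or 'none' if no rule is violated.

rule 1 at point 8

Zone of each point (C = within 1σ̂, B = 1σ̂–2σ̂, A = 2σ̂–3σ̂, * = beyond 3σ̂; sign = side of CL): 1:-C, 2:-B, 3:+C, 4:+B, 5:-B, 6:-C, 7:-B, 8:-*, 9:+C, 10:-B, 11:-C, 12:-B, 13:-C, 14:+C, 15:+B
Rule 1 (one point beyond the 3σ limits) is satisfied at point 8.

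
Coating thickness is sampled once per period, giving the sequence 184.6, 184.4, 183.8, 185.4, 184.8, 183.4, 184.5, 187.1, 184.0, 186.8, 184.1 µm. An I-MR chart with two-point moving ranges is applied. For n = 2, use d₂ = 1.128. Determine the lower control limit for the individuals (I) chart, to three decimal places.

180.368

X̄ = (184.6 + 184.4 + 183.8 + 185.4 + 184.8 + 183.4 + 184.5 + 187.1 + 184.0 + 186.8 + 184.1) / 11 = 184.8091
Moving ranges: 0.2, 0.6, 1.6, 0.6, 1.4, 1.1, 2.6, 3.1, 2.8, 2.7; M̄R̄ = 16.7000 / 10 = 1.6700
LCL = X̄ − 3·M̄R̄/d₂ = 184.8091 − 3 × 1.6700 / 1.128 = 180.3676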